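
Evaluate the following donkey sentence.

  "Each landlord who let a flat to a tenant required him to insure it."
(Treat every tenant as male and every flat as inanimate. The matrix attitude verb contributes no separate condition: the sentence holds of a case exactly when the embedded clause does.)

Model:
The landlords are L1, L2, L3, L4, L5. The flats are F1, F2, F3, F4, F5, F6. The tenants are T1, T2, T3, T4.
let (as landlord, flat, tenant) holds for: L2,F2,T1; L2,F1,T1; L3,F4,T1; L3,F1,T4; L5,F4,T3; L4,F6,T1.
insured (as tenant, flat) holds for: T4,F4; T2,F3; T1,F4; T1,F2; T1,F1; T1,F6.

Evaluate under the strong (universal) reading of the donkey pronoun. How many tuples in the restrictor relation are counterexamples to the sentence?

2

"him" takes "a tenant" as antecedent and "it" takes "a flat"; both are donkey pronouns co-varying with the restrictor.
Strong reading: for every (l,f,t) with let(l,f,t), insured(t,f).
Restrictor triples: (L2,F1,T1)→insured(T1,F1) ✓  (L2,F2,T1)→insured(T1,F2) ✓  (L3,F1,T4)→insured(T4,F1) ✗  (L3,F4,T1)→insured(T1,F4) ✓  (L4,F6,T1)→insured(T1,F6) ✓  (L5,F4,T3)→insured(T3,F4) ✗
Counterexamples (restrictor triples failing the scope): 2.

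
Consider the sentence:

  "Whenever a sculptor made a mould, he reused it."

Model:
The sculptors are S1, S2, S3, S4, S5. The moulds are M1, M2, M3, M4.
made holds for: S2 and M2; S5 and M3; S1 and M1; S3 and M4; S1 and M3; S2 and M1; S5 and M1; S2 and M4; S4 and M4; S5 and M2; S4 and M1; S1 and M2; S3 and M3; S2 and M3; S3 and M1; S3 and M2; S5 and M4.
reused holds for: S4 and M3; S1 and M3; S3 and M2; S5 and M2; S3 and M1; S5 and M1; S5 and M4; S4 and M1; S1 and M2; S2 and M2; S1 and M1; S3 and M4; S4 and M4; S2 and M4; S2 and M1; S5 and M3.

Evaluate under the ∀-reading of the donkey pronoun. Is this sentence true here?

"it" takes "a mould" as antecedent — a donkey pronoun bound across the clause boundary.
Strong reading: for every (s,m) with made(s,m), reused(s,m).
Restrictor pairs: (S1,M1) ✓  (S1,M2) ✓  (S1,M3) ✓  (S2,M1) ✓  (S2,M2) ✓  (S2,M3) ✗  (S2,M4) ✓  (S3,M1) ✓  (S3,M2) ✓  (S3,M3) ✗  (S3,M4) ✓  (S4,M1) ✓  (S4,M4) ✓  (S5,M1) ✓  (S5,M2) ✓  (S5,M3) ✓  (S5,M4) ✓
Counterexample: (S2,M3) is in made but fails the scope.

False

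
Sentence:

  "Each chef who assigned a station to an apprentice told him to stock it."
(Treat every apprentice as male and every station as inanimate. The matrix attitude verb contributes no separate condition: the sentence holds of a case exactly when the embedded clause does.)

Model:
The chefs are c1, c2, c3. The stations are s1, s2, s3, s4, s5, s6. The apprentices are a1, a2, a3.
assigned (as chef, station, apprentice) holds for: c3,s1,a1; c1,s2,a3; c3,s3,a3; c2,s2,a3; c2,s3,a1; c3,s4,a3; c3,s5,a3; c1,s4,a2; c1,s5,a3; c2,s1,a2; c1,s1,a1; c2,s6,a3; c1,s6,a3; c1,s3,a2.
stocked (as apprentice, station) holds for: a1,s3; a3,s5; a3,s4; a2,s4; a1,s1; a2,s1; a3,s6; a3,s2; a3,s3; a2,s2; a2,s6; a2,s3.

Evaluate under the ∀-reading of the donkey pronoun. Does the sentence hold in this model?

"him" takes "an apprentice" as antecedent and "it" takes "a station"; both are donkey pronouns co-varying with the restrictor.
Strong reading: for every (c,s,a) with assigned(c,s,a), stocked(a,s).
Restrictor triples: (c1,s1,a1)→stocked(a1,s1) ✓  (c1,s2,a3)→stocked(a3,s2) ✓  (c1,s3,a2)→stocked(a2,s3) ✓  (c1,s4,a2)→stocked(a2,s4) ✓  (c1,s5,a3)→stocked(a3,s5) ✓  (c1,s6,a3)→stocked(a3,s6) ✓  (c2,s1,a2)→stocked(a2,s1) ✓  (c2,s2,a3)→stocked(a3,s2) ✓  (c2,s3,a1)→stocked(a1,s3) ✓  (c2,s6,a3)→stocked(a3,s6) ✓  (c3,s1,a1)→stocked(a1,s1) ✓  (c3,s3,a3)→stocked(a3,s3) ✓  (c3,s4,a3)→stocked(a3,s4) ✓  (c3,s5,a3)→stocked(a3,s5) ✓
Every restrictor triple satisfies the scope.

True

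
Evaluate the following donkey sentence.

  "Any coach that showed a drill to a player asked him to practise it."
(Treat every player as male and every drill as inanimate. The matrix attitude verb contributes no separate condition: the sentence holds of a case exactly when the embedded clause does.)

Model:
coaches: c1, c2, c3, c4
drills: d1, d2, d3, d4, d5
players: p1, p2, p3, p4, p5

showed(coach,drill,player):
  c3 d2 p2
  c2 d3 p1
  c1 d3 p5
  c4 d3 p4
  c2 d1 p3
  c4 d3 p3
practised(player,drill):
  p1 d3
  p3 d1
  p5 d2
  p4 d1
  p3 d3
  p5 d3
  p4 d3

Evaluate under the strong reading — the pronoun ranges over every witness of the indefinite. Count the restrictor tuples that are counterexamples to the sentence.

1

"him" takes "a player" as antecedent and "it" takes "a drill"; both are donkey pronouns co-varying with the restrictor.
Strong reading: for every (c,d,p) with showed(c,d,p), practised(p,d).
Restrictor triples: (c1,d3,p5)→practised(p5,d3) ✓  (c2,d1,p3)→practised(p3,d1) ✓  (c2,d3,p1)→practised(p1,d3) ✓  (c3,d2,p2)→practised(p2,d2) ✗  (c4,d3,p3)→practised(p3,d3) ✓  (c4,d3,p4)→practised(p4,d3) ✓
Counterexamples (restrictor triples failing the scope): 1.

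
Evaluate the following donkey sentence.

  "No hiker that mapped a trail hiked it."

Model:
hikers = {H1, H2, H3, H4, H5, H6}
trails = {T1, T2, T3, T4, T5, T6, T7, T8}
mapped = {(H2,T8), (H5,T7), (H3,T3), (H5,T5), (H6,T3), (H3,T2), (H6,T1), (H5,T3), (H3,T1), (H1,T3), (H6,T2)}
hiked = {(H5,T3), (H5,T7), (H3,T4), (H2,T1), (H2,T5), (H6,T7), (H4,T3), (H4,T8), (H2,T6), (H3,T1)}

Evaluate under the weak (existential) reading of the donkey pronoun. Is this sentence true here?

"it" takes "a trail" as antecedent — a donkey pronoun bound across the clause boundary.
Truth condition: for no (h,t) with mapped(h,t) does hiked(h,t) hold.
Restrictor pairs — does the scope hold? (H1,T3):fails  (H2,T8):fails  (H3,T1):holds  (H3,T2):fails  (H3,T3):fails  (H5,T3):holds  (H5,T5):fails  (H5,T7):holds  (H6,T1):fails  (H6,T2):fails  (H6,T3):fails
Scope holds for 3 pair(s), so the sentence is false.

False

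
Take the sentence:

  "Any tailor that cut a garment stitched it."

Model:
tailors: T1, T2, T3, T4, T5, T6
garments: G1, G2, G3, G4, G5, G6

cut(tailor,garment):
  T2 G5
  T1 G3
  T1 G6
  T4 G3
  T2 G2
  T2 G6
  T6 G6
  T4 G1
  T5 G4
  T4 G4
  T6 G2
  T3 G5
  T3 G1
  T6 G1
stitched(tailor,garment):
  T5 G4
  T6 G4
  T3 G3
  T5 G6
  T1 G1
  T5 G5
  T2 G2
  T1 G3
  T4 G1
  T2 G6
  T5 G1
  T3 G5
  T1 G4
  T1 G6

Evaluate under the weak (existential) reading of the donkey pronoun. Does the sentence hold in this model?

"it" takes "a garment" as antecedent — a donkey pronoun bound across the clause boundary.
Weak reading: every tailor t with some cut-garment has at least one cut-garment g such that stitched(t,g).
Per tailor: T1:✓  T2:✓  T3:✓  T4:✓  T5:✓  T6:✗
T6 has no witness among its cut-garments.

False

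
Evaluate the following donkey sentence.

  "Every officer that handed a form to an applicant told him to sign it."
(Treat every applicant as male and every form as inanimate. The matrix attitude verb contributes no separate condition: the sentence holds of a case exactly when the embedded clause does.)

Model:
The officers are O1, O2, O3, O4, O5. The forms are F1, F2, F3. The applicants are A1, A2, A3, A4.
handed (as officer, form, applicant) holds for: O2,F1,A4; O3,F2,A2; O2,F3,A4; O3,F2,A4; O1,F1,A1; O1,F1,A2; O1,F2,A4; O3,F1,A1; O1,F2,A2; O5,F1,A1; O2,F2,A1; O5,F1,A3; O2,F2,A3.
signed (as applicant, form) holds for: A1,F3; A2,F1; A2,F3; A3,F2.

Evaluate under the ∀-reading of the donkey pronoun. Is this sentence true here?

False

"him" takes "an applicant" as antecedent and "it" takes "a form"; both are donkey pronouns co-varying with the restrictor.
Strong reading: for every (o,f,a) with handed(o,f,a), signed(a,f).
Restrictor triples: (O1,F1,A1)→signed(A1,F1) ✗  (O1,F1,A2)→signed(A2,F1) ✓  (O1,F2,A2)→signed(A2,F2) ✗  (O1,F2,A4)→signed(A4,F2) ✗  (O2,F1,A4)→signed(A4,F1) ✗  (O2,F2,A1)→signed(A1,F2) ✗  (O2,F2,A3)→signed(A3,F2) ✓  (O2,F3,A4)→signed(A4,F3) ✗  (O3,F1,A1)→signed(A1,F1) ✗  (O3,F2,A2)→signed(A2,F2) ✗  (O3,F2,A4)→signed(A4,F2) ✗  (O5,F1,A1)→signed(A1,F1) ✗  (O5,F1,A3)→signed(A3,F1) ✗
Counterexample: (O1,F1,A1) — signed(A1,F1) does not hold.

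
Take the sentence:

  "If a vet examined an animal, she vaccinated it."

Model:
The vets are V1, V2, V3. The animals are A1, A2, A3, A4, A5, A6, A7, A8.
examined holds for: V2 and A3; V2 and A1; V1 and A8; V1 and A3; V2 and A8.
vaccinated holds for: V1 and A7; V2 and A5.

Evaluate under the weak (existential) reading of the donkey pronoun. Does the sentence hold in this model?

"it" takes "an animal" as antecedent — a donkey pronoun bound across the clause boundary.
Weak reading: every vet v with some examined-animal has at least one examined-animal a such that vaccinated(v,a).
Per vet: V1:✗  V2:✗
V1 has no witness among its examined-animals.

False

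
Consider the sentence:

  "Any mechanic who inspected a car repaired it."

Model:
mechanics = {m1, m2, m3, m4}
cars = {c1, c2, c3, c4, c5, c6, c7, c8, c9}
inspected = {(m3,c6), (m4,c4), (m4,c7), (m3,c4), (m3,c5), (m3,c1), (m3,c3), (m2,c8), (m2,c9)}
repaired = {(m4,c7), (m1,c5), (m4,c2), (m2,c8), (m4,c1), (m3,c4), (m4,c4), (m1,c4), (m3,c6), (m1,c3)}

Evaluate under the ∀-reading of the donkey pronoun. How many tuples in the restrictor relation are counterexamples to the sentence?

"it" takes "a car" as antecedent — a donkey pronoun bound across the clause boundary.
Strong reading: for every (m,c) with inspected(m,c), repaired(m,c).
Restrictor pairs: (m2,c8) ✓  (m2,c9) ✗  (m3,c1) ✗  (m3,c3) ✗  (m3,c4) ✓  (m3,c5) ✗  (m3,c6) ✓  (m4,c4) ✓  (m4,c7) ✓
Counterexamples (restrictor pairs failing the scope): 4.

4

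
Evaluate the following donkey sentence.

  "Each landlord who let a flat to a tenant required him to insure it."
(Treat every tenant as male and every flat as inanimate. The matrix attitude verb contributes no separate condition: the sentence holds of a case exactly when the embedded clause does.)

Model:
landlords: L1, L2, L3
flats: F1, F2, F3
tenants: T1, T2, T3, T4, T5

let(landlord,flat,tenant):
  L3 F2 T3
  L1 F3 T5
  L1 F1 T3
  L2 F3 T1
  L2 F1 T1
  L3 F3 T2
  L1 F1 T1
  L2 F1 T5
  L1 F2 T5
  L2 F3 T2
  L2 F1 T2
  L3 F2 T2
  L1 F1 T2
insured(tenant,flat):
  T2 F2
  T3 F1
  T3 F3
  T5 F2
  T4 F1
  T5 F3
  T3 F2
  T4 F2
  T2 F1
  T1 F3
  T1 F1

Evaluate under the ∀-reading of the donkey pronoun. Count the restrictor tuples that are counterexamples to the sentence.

"him" takes "a tenant" as antecedent and "it" takes "a flat"; both are donkey pronouns co-varying with the restrictor.
Strong reading: for every (l,f,t) with let(l,f,t), insured(t,f).
Restrictor triples: (L1,F1,T1)→insured(T1,F1) ✓  (L1,F1,T2)→insured(T2,F1) ✓  (L1,F1,T3)→insured(T3,F1) ✓  (L1,F2,T5)→insured(T5,F2) ✓  (L1,F3,T5)→insured(T5,F3) ✓  (L2,F1,T1)→insured(T1,F1) ✓  (L2,F1,T2)→insured(T2,F1) ✓  (L2,F1,T5)→insured(T5,F1) ✗  (L2,F3,T1)→insured(T1,F3) ✓  (L2,F3,T2)→insured(T2,F3) ✗  (L3,F2,T2)→insured(T2,F2) ✓  (L3,F2,T3)→insured(T3,F2) ✓  (L3,F3,T2)→insured(T2,F3) ✗
Counterexamples (restrictor triples failing the scope): 3.

3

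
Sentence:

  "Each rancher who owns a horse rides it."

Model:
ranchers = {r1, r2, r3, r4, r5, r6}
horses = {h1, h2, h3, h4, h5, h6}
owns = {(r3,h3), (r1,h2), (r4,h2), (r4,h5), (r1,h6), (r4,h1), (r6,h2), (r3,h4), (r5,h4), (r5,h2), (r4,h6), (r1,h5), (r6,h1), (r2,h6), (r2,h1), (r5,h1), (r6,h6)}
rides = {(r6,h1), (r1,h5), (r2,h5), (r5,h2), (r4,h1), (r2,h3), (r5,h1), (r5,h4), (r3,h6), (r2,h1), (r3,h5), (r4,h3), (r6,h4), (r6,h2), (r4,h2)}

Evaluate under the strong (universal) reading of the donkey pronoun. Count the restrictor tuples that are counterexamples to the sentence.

"it" takes "a horse" as antecedent — a donkey pronoun bound across the clause boundary.
Strong reading: for every (r,h) with owns(r,h), rides(r,h).
Restrictor pairs: (r1,h2) ✗  (r1,h5) ✓  (r1,h6) ✗  (r2,h1) ✓  (r2,h6) ✗  (r3,h3) ✗  (r3,h4) ✗  (r4,h1) ✓  (r4,h2) ✓  (r4,h5) ✗  (r4,h6) ✗  (r5,h1) ✓  (r5,h2) ✓  (r5,h4) ✓  (r6,h1) ✓  (r6,h2) ✓  (r6,h6) ✗
Counterexamples (restrictor pairs failing the scope): 8.

8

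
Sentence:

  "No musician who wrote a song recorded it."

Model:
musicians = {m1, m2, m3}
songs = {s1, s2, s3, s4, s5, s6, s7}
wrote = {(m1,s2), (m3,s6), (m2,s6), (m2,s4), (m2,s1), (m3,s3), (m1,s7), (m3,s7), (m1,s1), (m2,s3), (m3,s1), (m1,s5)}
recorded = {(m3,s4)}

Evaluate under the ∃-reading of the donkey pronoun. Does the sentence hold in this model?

True

"it" takes "a song" as antecedent — a donkey pronoun bound across the clause boundary.
Truth condition: for no (m,s) with wrote(m,s) does recorded(m,s) hold.
Restrictor pairs — does the scope hold? (m1,s1):fails  (m1,s2):fails  (m1,s5):fails  (m1,s7):fails  (m2,s1):fails  (m2,s3):fails  (m2,s4):fails  (m2,s6):fails  (m3,s1):fails  (m3,s3):fails  (m3,s6):fails  (m3,s7):fails
Scope holds for no restrictor pair, so the sentence is true.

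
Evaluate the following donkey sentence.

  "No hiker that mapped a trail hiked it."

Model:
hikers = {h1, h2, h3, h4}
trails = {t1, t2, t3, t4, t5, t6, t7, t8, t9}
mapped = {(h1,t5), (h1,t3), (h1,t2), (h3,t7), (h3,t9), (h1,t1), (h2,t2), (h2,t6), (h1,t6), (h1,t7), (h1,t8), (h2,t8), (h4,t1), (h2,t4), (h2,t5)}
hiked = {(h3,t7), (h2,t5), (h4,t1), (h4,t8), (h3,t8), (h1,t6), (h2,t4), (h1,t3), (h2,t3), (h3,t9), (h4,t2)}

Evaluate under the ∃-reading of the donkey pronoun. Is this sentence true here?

"it" takes "a trail" as antecedent — a donkey pronoun bound across the clause boundary.
Truth condition: for no (h,t) with mapped(h,t) does hiked(h,t) hold.
Restrictor pairs — does the scope hold? (h1,t1):fails  (h1,t2):fails  (h1,t3):holds  (h1,t5):fails  (h1,t6):holds  (h1,t7):fails  (h1,t8):fails  (h2,t2):fails  (h2,t4):holds  (h2,t5):holds  (h2,t6):fails  (h2,t8):fails  (h3,t7):holds  (h3,t9):holds  (h4,t1):holds
Scope holds for 7 pair(s), so the sentence is false.

False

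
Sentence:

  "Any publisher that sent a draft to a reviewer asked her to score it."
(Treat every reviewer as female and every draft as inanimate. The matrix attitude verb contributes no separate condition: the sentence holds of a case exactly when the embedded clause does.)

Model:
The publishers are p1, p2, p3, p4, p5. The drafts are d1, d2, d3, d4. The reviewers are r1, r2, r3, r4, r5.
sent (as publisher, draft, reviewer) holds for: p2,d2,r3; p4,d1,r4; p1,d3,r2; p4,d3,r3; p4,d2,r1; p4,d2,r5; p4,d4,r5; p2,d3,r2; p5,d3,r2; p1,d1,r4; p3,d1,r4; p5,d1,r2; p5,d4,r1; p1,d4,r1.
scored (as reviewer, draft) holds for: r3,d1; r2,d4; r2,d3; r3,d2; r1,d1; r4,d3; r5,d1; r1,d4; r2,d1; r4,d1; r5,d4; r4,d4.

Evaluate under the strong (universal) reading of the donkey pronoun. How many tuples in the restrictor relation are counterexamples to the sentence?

3

"her" takes "a reviewer" as antecedent and "it" takes "a draft"; both are donkey pronouns co-varying with the restrictor.
Strong reading: for every (p,d,r) with sent(p,d,r), scored(r,d).
Restrictor triples: (p1,d1,r4)→scored(r4,d1) ✓  (p1,d3,r2)→scored(r2,d3) ✓  (p1,d4,r1)→scored(r1,d4) ✓  (p2,d2,r3)→scored(r3,d2) ✓  (p2,d3,r2)→scored(r2,d3) ✓  (p3,d1,r4)→scored(r4,d1) ✓  (p4,d1,r4)→scored(r4,d1) ✓  (p4,d2,r1)→scored(r1,d2) ✗  (p4,d2,r5)→scored(r5,d2) ✗  (p4,d3,r3)→scored(r3,d3) ✗  (p4,d4,r5)→scored(r5,d4) ✓  (p5,d1,r2)→scored(r2,d1) ✓  (p5,d3,r2)→scored(r2,d3) ✓  (p5,d4,r1)→scored(r1,d4) ✓
Counterexamples (restrictor triples failing the scope): 3.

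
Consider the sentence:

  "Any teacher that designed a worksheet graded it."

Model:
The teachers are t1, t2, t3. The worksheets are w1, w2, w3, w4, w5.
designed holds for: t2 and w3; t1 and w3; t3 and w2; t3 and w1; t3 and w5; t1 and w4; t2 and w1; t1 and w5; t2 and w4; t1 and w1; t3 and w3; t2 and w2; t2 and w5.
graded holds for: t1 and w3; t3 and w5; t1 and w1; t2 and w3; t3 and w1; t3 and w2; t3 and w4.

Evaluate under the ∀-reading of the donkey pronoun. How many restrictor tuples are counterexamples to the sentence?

"it" takes "a worksheet" as antecedent — a donkey pronoun bound across the clause boundary.
Strong reading: for every (t,w) with designed(t,w), graded(t,w).
Restrictor pairs: (t1,w1) ✓  (t1,w3) ✓  (t1,w4) ✗  (t1,w5) ✗  (t2,w1) ✗  (t2,w2) ✗  (t2,w3) ✓  (t2,w4) ✗  (t2,w5) ✗  (t3,w1) ✓  (t3,w2) ✓  (t3,w3) ✗  (t3,w5) ✓
Counterexamples (restrictor pairs failing the scope): 7.

7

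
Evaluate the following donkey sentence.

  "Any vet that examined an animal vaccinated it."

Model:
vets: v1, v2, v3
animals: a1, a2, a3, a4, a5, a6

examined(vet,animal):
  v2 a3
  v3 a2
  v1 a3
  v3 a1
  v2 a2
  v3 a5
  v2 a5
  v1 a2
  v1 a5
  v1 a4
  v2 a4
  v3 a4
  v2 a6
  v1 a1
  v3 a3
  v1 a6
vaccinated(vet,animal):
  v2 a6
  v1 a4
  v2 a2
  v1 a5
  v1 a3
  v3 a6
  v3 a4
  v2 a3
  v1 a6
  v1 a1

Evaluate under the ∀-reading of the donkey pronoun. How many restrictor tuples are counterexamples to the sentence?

7

"it" takes "an animal" as antecedent — a donkey pronoun bound across the clause boundary.
Strong reading: for every (v,a) with examined(v,a), vaccinated(v,a).
Restrictor pairs: (v1,a1) ✓  (v1,a2) ✗  (v1,a3) ✓  (v1,a4) ✓  (v1,a5) ✓  (v1,a6) ✓  (v2,a2) ✓  (v2,a3) ✓  (v2,a4) ✗  (v2,a5) ✗  (v2,a6) ✓  (v3,a1) ✗  (v3,a2) ✗  (v3,a3) ✗  (v3,a4) ✓  (v3,a5) ✗
Counterexamples (restrictor pairs failing the scope): 7.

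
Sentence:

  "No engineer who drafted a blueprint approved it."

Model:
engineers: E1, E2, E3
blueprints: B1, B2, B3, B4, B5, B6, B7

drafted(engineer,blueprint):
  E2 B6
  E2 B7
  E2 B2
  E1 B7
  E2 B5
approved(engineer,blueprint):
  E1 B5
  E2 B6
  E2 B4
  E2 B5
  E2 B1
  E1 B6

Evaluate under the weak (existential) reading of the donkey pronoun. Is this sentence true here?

False

"it" takes "a blueprint" as antecedent — a donkey pronoun bound across the clause boundary.
Truth condition: for no (e,b) with drafted(e,b) does approved(e,b) hold.
Restrictor pairs — does the scope hold? (E1,B7):fails  (E2,B2):fails  (E2,B5):holds  (E2,B6):holds  (E2,B7):fails
Scope holds for 2 pair(s), so the sentence is false.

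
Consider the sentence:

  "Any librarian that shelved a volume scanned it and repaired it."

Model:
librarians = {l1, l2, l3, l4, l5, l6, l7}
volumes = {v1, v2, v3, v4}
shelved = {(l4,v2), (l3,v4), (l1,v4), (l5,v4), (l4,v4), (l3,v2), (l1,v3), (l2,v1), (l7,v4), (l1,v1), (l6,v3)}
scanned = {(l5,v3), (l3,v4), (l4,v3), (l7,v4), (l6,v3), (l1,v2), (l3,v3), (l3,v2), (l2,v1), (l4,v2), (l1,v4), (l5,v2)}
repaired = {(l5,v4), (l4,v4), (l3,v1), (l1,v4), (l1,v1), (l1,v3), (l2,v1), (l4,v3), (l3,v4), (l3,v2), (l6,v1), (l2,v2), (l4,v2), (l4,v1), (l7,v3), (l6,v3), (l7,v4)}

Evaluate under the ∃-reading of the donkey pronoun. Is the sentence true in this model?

False

"it" takes "a volume" as antecedent — a donkey pronoun bound across the clause boundary.
Weak reading: every librarian l with some shelved-volume has at least one shelved-volume v such that scanned(l,v) ∧ repaired(l,v).
Per librarian: l1:✓  l2:✓  l3:✓  l4:✓  l5:✗  l6:✓  l7:✓
l5 has no witness among its shelved-volumes.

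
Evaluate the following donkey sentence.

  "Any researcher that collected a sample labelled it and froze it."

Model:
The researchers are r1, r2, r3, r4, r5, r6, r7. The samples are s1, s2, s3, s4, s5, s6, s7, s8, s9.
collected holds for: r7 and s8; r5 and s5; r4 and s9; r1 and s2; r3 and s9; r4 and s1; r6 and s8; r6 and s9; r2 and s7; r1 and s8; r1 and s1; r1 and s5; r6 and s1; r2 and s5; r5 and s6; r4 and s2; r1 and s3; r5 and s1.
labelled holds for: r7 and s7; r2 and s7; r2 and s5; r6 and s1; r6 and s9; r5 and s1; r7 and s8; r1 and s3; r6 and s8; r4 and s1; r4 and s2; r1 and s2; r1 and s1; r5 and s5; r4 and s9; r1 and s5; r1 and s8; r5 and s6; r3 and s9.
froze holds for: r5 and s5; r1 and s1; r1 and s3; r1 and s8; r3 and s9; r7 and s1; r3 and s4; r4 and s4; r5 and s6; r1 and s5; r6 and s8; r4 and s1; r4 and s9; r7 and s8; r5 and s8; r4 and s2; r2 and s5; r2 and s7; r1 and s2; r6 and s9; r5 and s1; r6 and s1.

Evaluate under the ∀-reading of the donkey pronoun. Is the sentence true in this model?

"it" takes "a sample" as antecedent — a donkey pronoun bound across the clause boundary.
Strong reading: for every (r,s) with collected(r,s), labelled(r,s) ∧ froze(r,s).
Restrictor pairs: (r1,s1) ✓  (r1,s2) ✓  (r1,s3) ✓  (r1,s5) ✓  (r1,s8) ✓  (r2,s5) ✓  (r2,s7) ✓  (r3,s9) ✓  (r4,s1) ✓  (r4,s2) ✓  (r4,s9) ✓  (r5,s1) ✓  (r5,s5) ✓  (r5,s6) ✓  (r6,s1) ✓  (r6,s8) ✓  (r6,s9) ✓  (r7,s8) ✓
Every restrictor pair satisfies the scope.

True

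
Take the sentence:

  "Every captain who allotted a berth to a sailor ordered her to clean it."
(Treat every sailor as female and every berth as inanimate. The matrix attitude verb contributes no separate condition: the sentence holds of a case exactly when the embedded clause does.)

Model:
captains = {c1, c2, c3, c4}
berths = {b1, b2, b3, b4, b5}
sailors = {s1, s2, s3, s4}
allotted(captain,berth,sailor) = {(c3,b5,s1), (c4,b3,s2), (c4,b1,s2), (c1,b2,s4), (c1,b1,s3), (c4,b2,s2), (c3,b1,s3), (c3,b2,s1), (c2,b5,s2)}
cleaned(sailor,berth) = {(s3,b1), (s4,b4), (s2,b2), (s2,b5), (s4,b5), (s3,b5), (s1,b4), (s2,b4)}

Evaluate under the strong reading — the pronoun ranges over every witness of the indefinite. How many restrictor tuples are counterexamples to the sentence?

"her" takes "a sailor" as antecedent and "it" takes "a berth"; both are donkey pronouns co-varying with the restrictor.
Strong reading: for every (c,b,s) with allotted(c,b,s), cleaned(s,b).
Restrictor triples: (c1,b1,s3)→cleaned(s3,b1) ✓  (c1,b2,s4)→cleaned(s4,b2) ✗  (c2,b5,s2)→cleaned(s2,b5) ✓  (c3,b1,s3)→cleaned(s3,b1) ✓  (c3,b2,s1)→cleaned(s1,b2) ✗  (c3,b5,s1)→cleaned(s1,b5) ✗  (c4,b1,s2)→cleaned(s2,b1) ✗  (c4,b2,s2)→cleaned(s2,b2) ✓  (c4,b3,s2)→cleaned(s2,b3) ✗
Counterexamples (restrictor triples failing the scope): 5.

5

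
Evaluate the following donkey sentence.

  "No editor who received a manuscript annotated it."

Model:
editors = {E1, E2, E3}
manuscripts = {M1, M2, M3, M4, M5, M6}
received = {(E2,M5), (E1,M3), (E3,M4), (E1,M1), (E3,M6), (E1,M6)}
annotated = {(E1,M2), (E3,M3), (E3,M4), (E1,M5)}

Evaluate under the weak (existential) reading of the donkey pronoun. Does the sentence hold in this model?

"it" takes "a manuscript" as antecedent — a donkey pronoun bound across the clause boundary.
Truth condition: for no (e,m) with received(e,m) does annotated(e,m) hold.
Restrictor pairs — does the scope hold? (E1,M1):fails  (E1,M3):fails  (E1,M6):fails  (E2,M5):fails  (E3,M4):holds  (E3,M6):fails
Scope holds for 1 pair(s), so the sentence is false.

False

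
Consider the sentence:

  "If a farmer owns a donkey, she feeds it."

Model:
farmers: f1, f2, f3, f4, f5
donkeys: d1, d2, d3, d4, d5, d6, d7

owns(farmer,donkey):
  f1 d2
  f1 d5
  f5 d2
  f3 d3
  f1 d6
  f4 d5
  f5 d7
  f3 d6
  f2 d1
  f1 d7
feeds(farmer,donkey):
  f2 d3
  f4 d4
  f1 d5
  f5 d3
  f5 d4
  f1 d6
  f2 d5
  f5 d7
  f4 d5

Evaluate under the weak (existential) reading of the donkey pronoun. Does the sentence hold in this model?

False

"it" takes "a donkey" as antecedent — a donkey pronoun bound across the clause boundary.
Weak reading: every farmer f with some owns-donkey has at least one owns-donkey d such that feeds(f,d).
Per farmer: f1:✓  f2:✗  f3:✗  f4:✓  f5:✓
f2 has no witness among its owns-donkeys.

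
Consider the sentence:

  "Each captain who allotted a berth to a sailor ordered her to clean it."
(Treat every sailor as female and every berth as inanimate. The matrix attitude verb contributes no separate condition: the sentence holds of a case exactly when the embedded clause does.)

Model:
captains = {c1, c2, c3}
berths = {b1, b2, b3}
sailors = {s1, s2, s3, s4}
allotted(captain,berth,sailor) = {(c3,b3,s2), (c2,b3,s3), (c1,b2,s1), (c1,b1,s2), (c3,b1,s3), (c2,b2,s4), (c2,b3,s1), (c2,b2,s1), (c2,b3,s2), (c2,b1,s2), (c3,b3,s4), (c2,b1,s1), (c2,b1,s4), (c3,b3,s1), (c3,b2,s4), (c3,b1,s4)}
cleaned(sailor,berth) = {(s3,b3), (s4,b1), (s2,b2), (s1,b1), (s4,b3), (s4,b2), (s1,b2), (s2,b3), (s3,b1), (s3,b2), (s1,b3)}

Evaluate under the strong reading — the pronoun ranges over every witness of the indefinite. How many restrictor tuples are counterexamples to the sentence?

"her" takes "a sailor" as antecedent and "it" takes "a berth"; both are donkey pronouns co-varying with the restrictor.
Strong reading: for every (c,b,s) with allotted(c,b,s), cleaned(s,b).
Restrictor triples: (c1,b1,s2)→cleaned(s2,b1) ✗  (c1,b2,s1)→cleaned(s1,b2) ✓  (c2,b1,s1)→cleaned(s1,b1) ✓  (c2,b1,s2)→cleaned(s2,b1) ✗  (c2,b1,s4)→cleaned(s4,b1) ✓  (c2,b2,s1)→cleaned(s1,b2) ✓  (c2,b2,s4)→cleaned(s4,b2) ✓  (c2,b3,s1)→cleaned(s1,b3) ✓  (c2,b3,s2)→cleaned(s2,b3) ✓  (c2,b3,s3)→cleaned(s3,b3) ✓  (c3,b1,s3)→cleaned(s3,b1) ✓  (c3,b1,s4)→cleaned(s4,b1) ✓  (c3,b2,s4)→cleaned(s4,b2) ✓  (c3,b3,s1)→cleaned(s1,b3) ✓  (c3,b3,s2)→cleaned(s2,b3) ✓  (c3,b3,s4)→cleaned(s4,b3) ✓
Counterexamples (restrictor triples failing the scope): 2.

2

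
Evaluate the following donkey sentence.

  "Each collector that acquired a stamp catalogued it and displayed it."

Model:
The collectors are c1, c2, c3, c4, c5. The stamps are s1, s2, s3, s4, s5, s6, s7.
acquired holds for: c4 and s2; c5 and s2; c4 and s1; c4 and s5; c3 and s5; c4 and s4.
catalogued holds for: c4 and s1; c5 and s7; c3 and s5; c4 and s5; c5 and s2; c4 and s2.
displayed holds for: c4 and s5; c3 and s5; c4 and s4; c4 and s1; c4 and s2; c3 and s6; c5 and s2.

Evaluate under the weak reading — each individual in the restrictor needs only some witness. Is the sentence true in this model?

True

"it" takes "a stamp" as antecedent — a donkey pronoun bound across the clause boundary.
Weak reading: every collector c with some acquired-stamp has at least one acquired-stamp s such that catalogued(c,s) ∧ displayed(c,s).
Per collector: c3:✓  c4:✓  c5:✓
Every collector in the restrictor has a witness.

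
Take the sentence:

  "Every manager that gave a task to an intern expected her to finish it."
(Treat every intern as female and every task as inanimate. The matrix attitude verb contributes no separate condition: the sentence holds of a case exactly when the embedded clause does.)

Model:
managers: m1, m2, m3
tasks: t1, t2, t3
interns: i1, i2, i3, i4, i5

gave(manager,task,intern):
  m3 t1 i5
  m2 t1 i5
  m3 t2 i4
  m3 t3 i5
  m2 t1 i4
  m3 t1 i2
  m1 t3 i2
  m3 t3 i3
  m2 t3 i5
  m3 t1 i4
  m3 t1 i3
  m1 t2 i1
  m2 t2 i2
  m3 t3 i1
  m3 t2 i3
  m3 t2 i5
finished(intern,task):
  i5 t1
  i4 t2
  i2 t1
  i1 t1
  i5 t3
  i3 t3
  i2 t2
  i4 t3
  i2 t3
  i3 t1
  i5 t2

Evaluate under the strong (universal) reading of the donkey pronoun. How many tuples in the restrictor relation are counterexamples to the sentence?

"her" takes "an intern" as antecedent and "it" takes "a task"; both are donkey pronouns co-varying with the restrictor.
Strong reading: for every (m,t,i) with gave(m,t,i), finished(i,t).
Restrictor triples: (m1,t2,i1)→finished(i1,t2) ✗  (m1,t3,i2)→finished(i2,t3) ✓  (m2,t1,i4)→finished(i4,t1) ✗  (m2,t1,i5)→finished(i5,t1) ✓  (m2,t2,i2)→finished(i2,t2) ✓  (m2,t3,i5)→finished(i5,t3) ✓  (m3,t1,i2)→finished(i2,t1) ✓  (m3,t1,i3)→finished(i3,t1) ✓  (m3,t1,i4)→finished(i4,t1) ✗  (m3,t1,i5)→finished(i5,t1) ✓  (m3,t2,i3)→finished(i3,t2) ✗  (m3,t2,i4)→finished(i4,t2) ✓  (m3,t2,i5)→finished(i5,t2) ✓  (m3,t3,i1)→finished(i1,t3) ✗  (m3,t3,i3)→finished(i3,t3) ✓  (m3,t3,i5)→finished(i5,t3) ✓
Counterexamples (restrictor triples failing the scope): 5.

5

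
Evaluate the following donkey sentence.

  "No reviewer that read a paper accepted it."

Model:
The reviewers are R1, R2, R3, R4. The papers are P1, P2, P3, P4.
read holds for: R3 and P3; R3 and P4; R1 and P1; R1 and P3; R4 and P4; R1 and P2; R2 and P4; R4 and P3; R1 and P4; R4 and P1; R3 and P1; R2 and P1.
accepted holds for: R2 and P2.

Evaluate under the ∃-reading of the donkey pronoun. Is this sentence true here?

"it" takes "a paper" as antecedent — a donkey pronoun bound across the clause boundary.
Truth condition: for no (r,p) with read(r,p) does accepted(r,p) hold.
Restrictor pairs — does the scope hold? (R1,P1):fails  (R1,P2):fails  (R1,P3):fails  (R1,P4):fails  (R2,P1):fails  (R2,P4):fails  (R3,P1):fails  (R3,P3):fails  (R3,P4):fails  (R4,P1):fails  (R4,P3):fails  (R4,P4):fails
Scope holds for no restrictor pair, so the sentence is true.

True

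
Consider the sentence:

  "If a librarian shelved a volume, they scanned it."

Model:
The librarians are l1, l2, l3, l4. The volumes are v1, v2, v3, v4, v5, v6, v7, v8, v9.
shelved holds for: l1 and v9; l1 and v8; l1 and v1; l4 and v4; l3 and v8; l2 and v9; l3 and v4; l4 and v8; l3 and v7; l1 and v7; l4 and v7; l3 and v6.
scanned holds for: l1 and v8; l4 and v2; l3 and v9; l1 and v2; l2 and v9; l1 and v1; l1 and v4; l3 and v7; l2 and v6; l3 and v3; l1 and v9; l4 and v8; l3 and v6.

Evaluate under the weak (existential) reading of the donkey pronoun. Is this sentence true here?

True

"it" takes "a volume" as antecedent — a donkey pronoun bound across the clause boundary.
Weak reading: every librarian l with some shelved-volume has at least one shelved-volume v such that scanned(l,v).
Per librarian: l1:✓  l2:✓  l3:✓  l4:✓
Every librarian in the restrictor has a witness.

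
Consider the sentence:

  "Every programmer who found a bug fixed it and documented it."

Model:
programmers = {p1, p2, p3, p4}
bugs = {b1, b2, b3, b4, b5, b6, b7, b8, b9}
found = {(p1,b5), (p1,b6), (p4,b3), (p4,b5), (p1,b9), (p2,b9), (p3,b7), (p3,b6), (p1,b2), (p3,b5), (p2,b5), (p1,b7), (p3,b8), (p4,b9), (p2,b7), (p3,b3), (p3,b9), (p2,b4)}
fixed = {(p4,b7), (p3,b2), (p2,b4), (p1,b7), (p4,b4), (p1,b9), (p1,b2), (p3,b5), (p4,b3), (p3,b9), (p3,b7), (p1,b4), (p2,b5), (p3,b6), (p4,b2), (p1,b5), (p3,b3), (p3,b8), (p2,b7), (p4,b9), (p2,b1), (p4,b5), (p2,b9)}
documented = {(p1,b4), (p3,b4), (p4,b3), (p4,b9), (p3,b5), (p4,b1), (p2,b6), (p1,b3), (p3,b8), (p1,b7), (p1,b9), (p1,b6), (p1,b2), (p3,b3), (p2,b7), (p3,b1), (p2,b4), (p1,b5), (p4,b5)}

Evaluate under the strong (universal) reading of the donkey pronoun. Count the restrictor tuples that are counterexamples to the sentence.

"it" takes "a bug" as antecedent — a donkey pronoun bound across the clause boundary.
Strong reading: for every (p,b) with found(p,b), fixed(p,b) ∧ documented(p,b).
Restrictor pairs: (p1,b2) ✓  (p1,b5) ✓  (p1,b6) ✗  (p1,b7) ✓  (p1,b9) ✓  (p2,b4) ✓  (p2,b5) ✗  (p2,b7) ✓  (p2,b9) ✗  (p3,b3) ✓  (p3,b5) ✓  (p3,b6) ✗  (p3,b7) ✗  (p3,b8) ✓  (p3,b9) ✗  (p4,b3) ✓  (p4,b5) ✓  (p4,b9) ✓
Counterexamples (restrictor pairs failing the scope): 6.

6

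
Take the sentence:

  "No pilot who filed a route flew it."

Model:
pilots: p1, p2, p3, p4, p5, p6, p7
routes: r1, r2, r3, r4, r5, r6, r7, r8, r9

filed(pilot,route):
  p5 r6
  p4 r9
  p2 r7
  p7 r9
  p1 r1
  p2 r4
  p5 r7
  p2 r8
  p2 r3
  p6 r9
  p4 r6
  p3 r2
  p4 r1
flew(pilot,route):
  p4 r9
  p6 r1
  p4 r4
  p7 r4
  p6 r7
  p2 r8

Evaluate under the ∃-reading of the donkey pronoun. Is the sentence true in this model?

"it" takes "a route" as antecedent — a donkey pronoun bound across the clause boundary.
Truth condition: for no (p,r) with filed(p,r) does flew(p,r) hold.
Restrictor pairs — does the scope hold? (p1,r1):fails  (p2,r3):fails  (p2,r4):fails  (p2,r7):fails  (p2,r8):holds  (p3,r2):fails  (p4,r1):fails  (p4,r6):fails  (p4,r9):holds  (p5,r6):fails  (p5,r7):fails  (p6,r9):fails  (p7,r9):fails
Scope holds for 2 pair(s), so the sentence is false.

False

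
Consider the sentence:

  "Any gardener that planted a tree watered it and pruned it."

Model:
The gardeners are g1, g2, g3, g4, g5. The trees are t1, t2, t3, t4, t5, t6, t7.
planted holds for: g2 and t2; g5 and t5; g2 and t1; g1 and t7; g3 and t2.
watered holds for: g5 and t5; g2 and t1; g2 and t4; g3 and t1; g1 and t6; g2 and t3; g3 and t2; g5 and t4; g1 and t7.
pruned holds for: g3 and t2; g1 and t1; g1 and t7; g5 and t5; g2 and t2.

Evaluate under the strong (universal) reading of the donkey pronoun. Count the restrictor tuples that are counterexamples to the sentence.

"it" takes "a tree" as antecedent — a donkey pronoun bound across the clause boundary.
Strong reading: for every (g,t) with planted(g,t), watered(g,t) ∧ pruned(g,t).
Restrictor pairs: (g1,t7) ✓  (g2,t1) ✗  (g2,t2) ✗  (g3,t2) ✓  (g5,t5) ✓
Counterexamples (restrictor pairs failing the scope): 2.

2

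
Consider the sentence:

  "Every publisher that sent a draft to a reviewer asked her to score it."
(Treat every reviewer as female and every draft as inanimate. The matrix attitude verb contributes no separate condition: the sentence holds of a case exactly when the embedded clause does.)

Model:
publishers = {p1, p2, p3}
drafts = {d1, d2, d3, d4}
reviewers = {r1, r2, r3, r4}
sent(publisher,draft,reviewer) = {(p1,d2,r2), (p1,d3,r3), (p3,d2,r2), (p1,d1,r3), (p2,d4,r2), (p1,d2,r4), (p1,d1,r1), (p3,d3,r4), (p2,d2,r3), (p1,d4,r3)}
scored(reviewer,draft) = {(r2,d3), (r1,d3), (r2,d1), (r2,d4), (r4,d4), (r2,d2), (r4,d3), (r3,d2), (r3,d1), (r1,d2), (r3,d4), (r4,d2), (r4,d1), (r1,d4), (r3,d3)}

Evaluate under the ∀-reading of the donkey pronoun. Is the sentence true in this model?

False

"her" takes "a reviewer" as antecedent and "it" takes "a draft"; both are donkey pronouns co-varying with the restrictor.
Strong reading: for every (p,d,r) with sent(p,d,r), scored(r,d).
Restrictor triples: (p1,d1,r1)→scored(r1,d1) ✗  (p1,d1,r3)→scored(r3,d1) ✓  (p1,d2,r2)→scored(r2,d2) ✓  (p1,d2,r4)→scored(r4,d2) ✓  (p1,d3,r3)→scored(r3,d3) ✓  (p1,d4,r3)→scored(r3,d4) ✓  (p2,d2,r3)→scored(r3,d2) ✓  (p2,d4,r2)→scored(r2,d4) ✓  (p3,d2,r2)→scored(r2,d2) ✓  (p3,d3,r4)→scored(r4,d3) ✓
Counterexample: (p1,d1,r1) — scored(r1,d1) does not hold.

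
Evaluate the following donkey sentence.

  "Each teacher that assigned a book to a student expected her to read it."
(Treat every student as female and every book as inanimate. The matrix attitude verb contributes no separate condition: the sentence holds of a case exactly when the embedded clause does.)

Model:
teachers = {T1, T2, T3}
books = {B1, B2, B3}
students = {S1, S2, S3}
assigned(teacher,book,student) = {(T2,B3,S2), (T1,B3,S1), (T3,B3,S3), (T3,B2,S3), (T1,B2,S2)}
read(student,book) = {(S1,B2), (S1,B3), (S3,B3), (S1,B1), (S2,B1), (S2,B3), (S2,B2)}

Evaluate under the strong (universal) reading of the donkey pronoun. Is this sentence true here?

"her" takes "a student" as antecedent and "it" takes "a book"; both are donkey pronouns co-varying with the restrictor.
Strong reading: for every (t,b,s) with assigned(t,b,s), read(s,b).
Restrictor triples: (T1,B2,S2)→read(S2,B2) ✓  (T1,B3,S1)→read(S1,B3) ✓  (T2,B3,S2)→read(S2,B3) ✓  (T3,B2,S3)→read(S3,B2) ✗  (T3,B3,S3)→read(S3,B3) ✓
Counterexample: (T3,B2,S3) — read(S3,B2) does not hold.

False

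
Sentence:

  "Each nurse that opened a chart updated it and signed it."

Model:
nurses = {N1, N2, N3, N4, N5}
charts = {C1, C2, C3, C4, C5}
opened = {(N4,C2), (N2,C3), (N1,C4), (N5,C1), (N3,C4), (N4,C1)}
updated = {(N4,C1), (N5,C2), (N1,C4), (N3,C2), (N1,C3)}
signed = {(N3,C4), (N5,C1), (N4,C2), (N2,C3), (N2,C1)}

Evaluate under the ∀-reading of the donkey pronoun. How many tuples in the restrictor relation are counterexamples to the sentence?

6

"it" takes "a chart" as antecedent — a donkey pronoun bound across the clause boundary.
Strong reading: for every (n,c) with opened(n,c), updated(n,c) ∧ signed(n,c).
Restrictor pairs: (N1,C4) ✗  (N2,C3) ✗  (N3,C4) ✗  (N4,C1) ✗  (N4,C2) ✗  (N5,C1) ✗
Counterexamples (restrictor pairs failing the scope): 6.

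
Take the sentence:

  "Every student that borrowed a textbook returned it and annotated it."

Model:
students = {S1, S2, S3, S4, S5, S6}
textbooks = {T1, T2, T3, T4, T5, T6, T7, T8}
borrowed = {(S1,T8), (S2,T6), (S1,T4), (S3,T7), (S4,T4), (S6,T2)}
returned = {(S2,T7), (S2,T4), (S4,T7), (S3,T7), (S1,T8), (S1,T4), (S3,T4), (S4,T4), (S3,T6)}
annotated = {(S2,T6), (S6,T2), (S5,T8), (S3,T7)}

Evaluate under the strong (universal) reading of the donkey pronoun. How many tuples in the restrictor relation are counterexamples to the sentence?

5

"it" takes "a textbook" as antecedent — a donkey pronoun bound across the clause boundary.
Strong reading: for every (s,t) with borrowed(s,t), returned(s,t) ∧ annotated(s,t).
Restrictor pairs: (S1,T4) ✗  (S1,T8) ✗  (S2,T6) ✗  (S3,T7) ✓  (S4,T4) ✗  (S6,T2) ✗
Counterexamples (restrictor pairs failing the scope): 5.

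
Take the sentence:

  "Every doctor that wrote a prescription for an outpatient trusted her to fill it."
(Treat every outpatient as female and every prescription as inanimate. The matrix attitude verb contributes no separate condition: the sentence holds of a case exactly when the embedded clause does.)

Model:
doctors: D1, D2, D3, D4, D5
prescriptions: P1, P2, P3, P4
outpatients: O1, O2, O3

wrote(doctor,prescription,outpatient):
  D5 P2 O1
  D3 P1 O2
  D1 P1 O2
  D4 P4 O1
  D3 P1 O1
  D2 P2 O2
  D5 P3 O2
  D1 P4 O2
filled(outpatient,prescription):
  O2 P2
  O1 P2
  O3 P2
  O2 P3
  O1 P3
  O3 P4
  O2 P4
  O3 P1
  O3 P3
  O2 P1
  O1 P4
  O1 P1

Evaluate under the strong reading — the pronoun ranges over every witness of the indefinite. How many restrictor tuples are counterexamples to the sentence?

0

"her" takes "an outpatient" as antecedent and "it" takes "a prescription"; both are donkey pronouns co-varying with the restrictor.
Strong reading: for every (d,p,o) with wrote(d,p,o), filled(o,p).
Restrictor triples: (D1,P1,O2)→filled(O2,P1) ✓  (D1,P4,O2)→filled(O2,P4) ✓  (D2,P2,O2)→filled(O2,P2) ✓  (D3,P1,O1)→filled(O1,P1) ✓  (D3,P1,O2)→filled(O2,P1) ✓  (D4,P4,O1)→filled(O1,P4) ✓  (D5,P2,O1)→filled(O1,P2) ✓  (D5,P3,O2)→filled(O2,P3) ✓
Counterexamples (restrictor triples failing the scope): 0.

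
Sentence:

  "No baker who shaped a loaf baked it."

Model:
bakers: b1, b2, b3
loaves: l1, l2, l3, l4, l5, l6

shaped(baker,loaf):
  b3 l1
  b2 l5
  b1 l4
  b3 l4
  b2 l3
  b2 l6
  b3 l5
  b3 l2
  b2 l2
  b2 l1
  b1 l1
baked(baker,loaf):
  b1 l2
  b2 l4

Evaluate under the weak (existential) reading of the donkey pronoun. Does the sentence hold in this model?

True

"it" takes "a loaf" as antecedent — a donkey pronoun bound across the clause boundary.
Truth condition: for no (b,l) with shaped(b,l) does baked(b,l) hold.
Restrictor pairs — does the scope hold? (b1,l1):fails  (b1,l4):fails  (b2,l1):fails  (b2,l2):fails  (b2,l3):fails  (b2,l5):fails  (b2,l6):fails  (b3,l1):fails  (b3,l2):fails  (b3,l4):fails  (b3,l5):fails
Scope holds for no restrictor pair, so the sentence is true.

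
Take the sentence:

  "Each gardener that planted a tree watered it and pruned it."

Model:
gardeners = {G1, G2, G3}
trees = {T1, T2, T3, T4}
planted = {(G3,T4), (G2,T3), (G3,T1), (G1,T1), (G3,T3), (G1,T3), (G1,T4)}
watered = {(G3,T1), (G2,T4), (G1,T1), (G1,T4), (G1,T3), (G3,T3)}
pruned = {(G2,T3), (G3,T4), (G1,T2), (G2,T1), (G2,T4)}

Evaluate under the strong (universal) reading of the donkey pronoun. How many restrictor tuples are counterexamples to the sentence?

"it" takes "a tree" as antecedent — a donkey pronoun bound across the clause boundary.
Strong reading: for every (g,t) with planted(g,t), watered(g,t) ∧ pruned(g,t).
Restrictor pairs: (G1,T1) ✗  (G1,T3) ✗  (G1,T4) ✗  (G2,T3) ✗  (G3,T1) ✗  (G3,T3) ✗  (G3,T4) ✗
Counterexamples (restrictor pairs failing the scope): 7.

7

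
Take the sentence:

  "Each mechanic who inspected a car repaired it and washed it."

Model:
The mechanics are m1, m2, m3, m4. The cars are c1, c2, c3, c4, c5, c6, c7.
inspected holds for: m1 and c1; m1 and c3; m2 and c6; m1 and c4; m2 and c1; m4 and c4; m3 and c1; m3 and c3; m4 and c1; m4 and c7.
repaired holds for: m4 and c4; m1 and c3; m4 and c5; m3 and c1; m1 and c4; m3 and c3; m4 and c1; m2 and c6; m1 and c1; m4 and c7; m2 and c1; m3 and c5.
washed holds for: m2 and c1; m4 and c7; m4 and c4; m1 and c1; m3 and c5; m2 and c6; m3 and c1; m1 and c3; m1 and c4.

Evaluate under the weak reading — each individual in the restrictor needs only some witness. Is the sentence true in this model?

"it" takes "a car" as antecedent — a donkey pronoun bound across the clause boundary.
Weak reading: every mechanic m with some inspected-car has at least one inspected-car c such that repaired(m,c) ∧ washed(m,c).
Per mechanic: m1:✓  m2:✓  m3:✓  m4:✓
Every mechanic in the restrictor has a witness.

True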